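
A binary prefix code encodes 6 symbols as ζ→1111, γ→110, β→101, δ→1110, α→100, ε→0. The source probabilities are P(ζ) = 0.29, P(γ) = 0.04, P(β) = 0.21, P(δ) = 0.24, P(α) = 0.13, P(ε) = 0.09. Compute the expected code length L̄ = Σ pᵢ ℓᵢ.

3.35 bits/symbol

L̄ = Σ pᵢ·ℓᵢ = 0.29·4 + 0.04·3 + 0.21·3 + 0.24·4 + 0.13·3 + 0.09·1 = 3.35 bits/symbol.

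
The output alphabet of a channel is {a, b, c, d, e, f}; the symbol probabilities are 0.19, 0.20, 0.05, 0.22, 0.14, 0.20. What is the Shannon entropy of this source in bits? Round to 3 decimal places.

2.478 bits

H = −Σ pᵢ log₂ pᵢ.
−0.19·log₂(0.19) = 0.4552
−0.20·log₂(0.20) = 0.4644
−0.05·log₂(0.05) = 0.2161
−0.22·log₂(0.22) = 0.4806
−0.14·log₂(0.14) = 0.3971
−0.20·log₂(0.20) = 0.4644
Sum ≈ 2.4778 → 2.478 bits.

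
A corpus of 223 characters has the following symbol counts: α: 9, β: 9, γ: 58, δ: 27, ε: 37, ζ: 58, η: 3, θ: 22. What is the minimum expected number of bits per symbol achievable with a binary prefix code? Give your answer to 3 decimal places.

Probabilities are the counts divided by 223.
Repeatedly combine the two least-probable nodes; the expected code length is the sum of the merged weights.
merge 3/223 + 9/223 → 12/223
merge 9/223 + 12/223 → 21/223
merge 21/223 + 22/223 → 43/223
merge 27/223 + 37/223 → 64/223
merge 43/223 + 58/223 → 101/223
merge 58/223 + 64/223 → 122/223
merge 101/223 + 122/223 → 1
L = 12/223 + 21/223 + 43/223 + 64/223 + 101/223 + 122/223 + 1 = 586/223 ≈ 2.628 bits/symbol.

2.628 bits/symbol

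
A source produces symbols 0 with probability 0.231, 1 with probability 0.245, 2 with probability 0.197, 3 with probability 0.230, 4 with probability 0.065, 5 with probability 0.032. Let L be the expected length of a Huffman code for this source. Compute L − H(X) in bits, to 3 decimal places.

0.041 bits

Entropy H = −Σ p log₂ p ≈ 2.3501 bits.
Huffman merges: 4/125+13/200→97/1000; 97/1000+197/1000→147/500; 23/100+231/1000→461/1000; 49/200+147/500→539/1000; 461/1000+539/1000→1. L = 2391/1000 ≈ 2.3910.
L − H = 2.3910 − 2.3501 = 0.041 bits.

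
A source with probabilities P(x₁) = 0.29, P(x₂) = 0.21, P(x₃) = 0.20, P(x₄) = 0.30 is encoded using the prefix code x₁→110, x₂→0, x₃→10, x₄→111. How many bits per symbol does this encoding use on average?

2.38 bits/symbol

L̄ = Σ pᵢ·ℓᵢ = 0.29·3 + 0.21·1 + 0.20·2 + 0.30·3 = 2.38 bits/symbol.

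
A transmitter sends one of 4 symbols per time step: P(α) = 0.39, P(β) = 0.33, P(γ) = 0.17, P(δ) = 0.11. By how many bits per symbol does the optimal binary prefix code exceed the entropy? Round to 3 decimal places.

Entropy H = −Σ p log₂ p ≈ 1.8425 bits.
Huffman merges: 11/100+17/100→7/25; 7/25+33/100→61/100; 39/100+61/100→1. L = 189/100 ≈ 1.8900.
L − H = 1.8900 − 1.8425 = 0.048 bits.

0.048 bits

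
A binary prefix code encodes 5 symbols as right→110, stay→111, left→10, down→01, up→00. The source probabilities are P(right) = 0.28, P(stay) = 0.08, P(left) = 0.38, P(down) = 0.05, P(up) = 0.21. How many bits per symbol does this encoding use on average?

2.36 bits/symbol

L̄ = Σ pᵢ·ℓᵢ = 0.28·3 + 0.08·3 + 0.38·2 + 0.05·2 + 0.21·2 = 2.36 bits/symbol.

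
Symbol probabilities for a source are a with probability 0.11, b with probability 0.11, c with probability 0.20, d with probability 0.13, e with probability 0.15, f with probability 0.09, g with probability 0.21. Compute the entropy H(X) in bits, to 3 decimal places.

H = −Σ pᵢ log₂ pᵢ.
−0.11·log₂(0.11) = 0.3503
−0.11·log₂(0.11) = 0.3503
−0.20·log₂(0.20) = 0.4644
−0.13·log₂(0.13) = 0.3826
−0.15·log₂(0.15) = 0.4105
−0.09·log₂(0.09) = 0.3127
−0.21·log₂(0.21) = 0.4728
Sum ≈ 2.7436 → 2.744 bits.

2.744 bits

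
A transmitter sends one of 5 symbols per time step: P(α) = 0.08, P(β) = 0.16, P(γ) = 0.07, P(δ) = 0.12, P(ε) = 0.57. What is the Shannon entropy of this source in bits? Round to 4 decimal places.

H = −Σ pᵢ log₂ pᵢ.
−0.08·log₂(0.08) = 0.2915
−0.16·log₂(0.16) = 0.4230
−0.07·log₂(0.07) = 0.2686
−0.12·log₂(0.12) = 0.3671
−0.57·log₂(0.57) = 0.4623
Sum ≈ 1.8124 → 1.8124 bits.

1.8124 bits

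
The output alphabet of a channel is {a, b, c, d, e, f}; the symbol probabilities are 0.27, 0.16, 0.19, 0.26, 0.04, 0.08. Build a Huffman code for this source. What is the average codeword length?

2.4 bits/symbol

Repeatedly combine the two least-probable nodes; the expected code length is the sum of the merged weights.
merge 1/25 + 2/25 → 3/25
merge 3/25 + 4/25 → 7/25
merge 19/100 + 13/50 → 9/20
merge 27/100 + 7/25 → 11/20
merge 9/20 + 11/20 → 1
L = 3/25 + 7/25 + 9/20 + 11/20 + 1 = 12/5 = 2.4 bits/symbol.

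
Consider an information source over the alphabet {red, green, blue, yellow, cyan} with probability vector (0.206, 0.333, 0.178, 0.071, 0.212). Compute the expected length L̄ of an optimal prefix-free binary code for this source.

2.249 bits/symbol

Repeatedly combine the two least-probable nodes; the expected code length is the sum of the merged weights.
merge 71/1000 + 89/500 → 249/1000
merge 103/500 + 53/250 → 209/500
merge 249/1000 + 333/1000 → 291/500
merge 209/500 + 291/500 → 1
L = 249/1000 + 209/500 + 291/500 + 1 = 2249/1000 = 2.249 bits/symbol.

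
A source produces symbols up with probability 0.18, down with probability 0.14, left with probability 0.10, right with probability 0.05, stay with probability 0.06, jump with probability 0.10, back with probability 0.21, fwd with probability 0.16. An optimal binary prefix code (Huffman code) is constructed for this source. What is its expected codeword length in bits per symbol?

Repeatedly combine the two least-probable nodes; the expected code length is the sum of the merged weights.
merge 1/20 + 3/50 → 11/100
merge 1/10 + 1/10 → 1/5
merge 11/100 + 7/50 → 1/4
merge 4/25 + 9/50 → 17/50
merge 1/5 + 21/100 → 41/100
merge 1/4 + 17/50 → 59/100
merge 41/100 + 59/100 → 1
L = 11/100 + 1/5 + 1/4 + 17/50 + 41/100 + 59/100 + 1 = 29/10 = 2.9 bits/symbol.

2.9 bits/symbol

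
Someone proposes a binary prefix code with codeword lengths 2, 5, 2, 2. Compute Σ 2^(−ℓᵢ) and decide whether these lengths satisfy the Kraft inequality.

With common denominator 2^5 = 32: Σ 2^(−ℓᵢ) = 8/32 + 1/32 + 8/32 + 8/32 = 25/32 = 0.78125.
Kraft's inequality requires Σ ≤ 1; here Σ = 0.78125 ≤ 1, so such a prefix code exists.

0.78125; yes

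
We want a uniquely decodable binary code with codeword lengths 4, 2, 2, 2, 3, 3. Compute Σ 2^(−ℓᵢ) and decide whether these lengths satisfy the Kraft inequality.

1.0625; no

With common denominator 2^4 = 16: Σ 2^(−ℓᵢ) = 1/16 + 4/16 + 4/16 + 4/16 + 2/16 + 2/16 = 17/16 = 1.0625.
Kraft's inequality requires Σ ≤ 1; here Σ = 1.0625 > 1, so no such prefix code exists.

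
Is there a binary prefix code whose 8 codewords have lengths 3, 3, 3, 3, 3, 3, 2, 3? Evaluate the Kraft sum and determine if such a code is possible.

With common denominator 2^3 = 8: Σ 2^(−ℓᵢ) = 1/8 + 1/8 + 1/8 + 1/8 + 1/8 + 1/8 + 2/8 + 1/8 = 9/8 = 1.125.
Kraft's inequality requires Σ ≤ 1; here Σ = 1.125 > 1, so no such prefix code exists.

1.125; no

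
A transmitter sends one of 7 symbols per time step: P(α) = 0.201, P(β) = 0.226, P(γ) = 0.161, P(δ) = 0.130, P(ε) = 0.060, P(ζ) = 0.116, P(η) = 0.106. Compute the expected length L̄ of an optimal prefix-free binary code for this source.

2.739 bits/symbol

Repeatedly combine the two least-probable nodes; the expected code length is the sum of the merged weights.
merge 3/50 + 53/500 → 83/500
merge 29/250 + 13/100 → 123/500
merge 161/1000 + 83/500 → 327/1000
merge 201/1000 + 113/500 → 427/1000
merge 123/500 + 327/1000 → 573/1000
merge 427/1000 + 573/1000 → 1
L = 83/500 + 123/500 + 327/1000 + 427/1000 + 573/1000 + 1 = 2739/1000 = 2.739 bits/symbol.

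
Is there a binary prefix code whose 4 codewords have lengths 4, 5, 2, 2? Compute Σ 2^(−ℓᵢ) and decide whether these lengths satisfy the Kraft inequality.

With common denominator 2^5 = 32: Σ 2^(−ℓᵢ) = 2/32 + 1/32 + 8/32 + 8/32 = 19/32 = 0.59375.
Kraft's inequality requires Σ ≤ 1; here Σ = 0.59375 ≤ 1, so such a prefix code exists.

0.59375; yes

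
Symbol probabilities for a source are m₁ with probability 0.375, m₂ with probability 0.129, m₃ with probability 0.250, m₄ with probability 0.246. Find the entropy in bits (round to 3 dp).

1.910 bits

H = −Σ pᵢ log₂ pᵢ.
−0.375·log₂(0.375) = 0.5306
−0.129·log₂(0.129) = 0.3811
−0.250·log₂(0.250) = 0.5000
−0.246·log₂(0.246) = 0.4977
Sum ≈ 1.9095 → 1.910 bits.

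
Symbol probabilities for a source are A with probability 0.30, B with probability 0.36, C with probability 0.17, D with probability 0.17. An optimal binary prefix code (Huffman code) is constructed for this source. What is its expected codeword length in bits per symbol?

1.98 bits/symbol

Repeatedly combine the two least-probable nodes; the expected code length is the sum of the merged weights.
merge 17/100 + 17/100 → 17/50
merge 3/10 + 17/50 → 16/25
merge 9/25 + 16/25 → 1
L = 17/50 + 16/25 + 1 = 99/50 = 1.98 bits/symbol.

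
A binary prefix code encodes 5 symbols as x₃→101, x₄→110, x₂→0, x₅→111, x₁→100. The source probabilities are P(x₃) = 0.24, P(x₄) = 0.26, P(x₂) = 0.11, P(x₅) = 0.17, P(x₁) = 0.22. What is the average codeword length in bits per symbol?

2.78 bits/symbol

L̄ = Σ pᵢ·ℓᵢ = 0.24·3 + 0.26·3 + 0.11·1 + 0.17·3 + 0.22·3 = 2.78 bits/symbol.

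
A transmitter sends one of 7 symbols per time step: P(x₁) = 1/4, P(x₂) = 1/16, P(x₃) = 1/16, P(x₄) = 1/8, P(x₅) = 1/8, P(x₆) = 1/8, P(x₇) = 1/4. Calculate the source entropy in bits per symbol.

Each probability is a power of 1/2, so log₂(1/p) is an integer.
H = Σ p·log₂(1/p) = 1/4·2 + 1/16·4 + 1/16·4 + 1/8·3 + 1/8·3 + 1/8·3 + 1/4·2 = 2.625 bits.

2.625 bits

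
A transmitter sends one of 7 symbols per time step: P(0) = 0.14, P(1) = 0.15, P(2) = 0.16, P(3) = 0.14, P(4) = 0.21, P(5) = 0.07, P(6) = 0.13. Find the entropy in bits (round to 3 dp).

2.752 bits

H = −Σ pᵢ log₂ pᵢ.
−0.14·log₂(0.14) = 0.3971
−0.15·log₂(0.15) = 0.4105
−0.16·log₂(0.16) = 0.4230
−0.14·log₂(0.14) = 0.3971
−0.21·log₂(0.21) = 0.4728
−0.07·log₂(0.07) = 0.2686
−0.13·log₂(0.13) = 0.3826
Sum ≈ 2.7518 → 2.752 bits.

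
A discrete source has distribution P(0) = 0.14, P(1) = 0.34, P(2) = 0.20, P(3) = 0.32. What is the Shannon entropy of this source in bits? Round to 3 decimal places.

H = −Σ pᵢ log₂ pᵢ.
−0.14·log₂(0.14) = 0.3971
−0.34·log₂(0.34) = 0.5292
−0.20·log₂(0.20) = 0.4644
−0.32·log₂(0.32) = 0.5260
Sum ≈ 1.9167 → 1.917 bits.

1.917 bits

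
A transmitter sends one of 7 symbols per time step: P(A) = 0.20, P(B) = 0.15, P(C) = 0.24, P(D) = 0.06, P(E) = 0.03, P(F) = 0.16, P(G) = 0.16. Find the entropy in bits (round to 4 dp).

2.6104 bits

H = −Σ pᵢ log₂ pᵢ.
−0.20·log₂(0.20) = 0.4644
−0.15·log₂(0.15) = 0.4105
−0.24·log₂(0.24) = 0.4941
−0.06·log₂(0.06) = 0.2435
−0.03·log₂(0.03) = 0.1518
−0.16·log₂(0.16) = 0.4230
−0.16·log₂(0.16) = 0.4230
Sum ≈ 2.6104 → 2.6104 bits.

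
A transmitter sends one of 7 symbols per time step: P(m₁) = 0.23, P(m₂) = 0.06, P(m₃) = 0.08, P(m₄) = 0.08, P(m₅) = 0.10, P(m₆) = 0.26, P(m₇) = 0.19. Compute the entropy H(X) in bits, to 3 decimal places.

H = −Σ pᵢ log₂ pᵢ.
−0.23·log₂(0.23) = 0.4877
−0.06·log₂(0.06) = 0.2435
−0.08·log₂(0.08) = 0.2915
−0.08·log₂(0.08) = 0.2915
−0.10·log₂(0.10) = 0.3322
−0.26·log₂(0.26) = 0.5053
−0.19·log₂(0.19) = 0.4552
Sum ≈ 2.6069 → 2.607 bits.

2.607 bits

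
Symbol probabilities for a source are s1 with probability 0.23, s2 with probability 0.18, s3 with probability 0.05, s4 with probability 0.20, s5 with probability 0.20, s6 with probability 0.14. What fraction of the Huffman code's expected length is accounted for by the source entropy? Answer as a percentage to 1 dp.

Entropy H = −Σ p log₂ p ≈ 2.4750 bits.
Huffman merges: 1/20+7/50→19/100; 9/50+19/100→37/100; 1/5+1/5→2/5; 23/100+37/100→3/5; 2/5+3/5→1. L = 64/25 ≈ 2.5600.
Efficiency = H/L = 2.4750/2.5600 = 96.7%.

96.7%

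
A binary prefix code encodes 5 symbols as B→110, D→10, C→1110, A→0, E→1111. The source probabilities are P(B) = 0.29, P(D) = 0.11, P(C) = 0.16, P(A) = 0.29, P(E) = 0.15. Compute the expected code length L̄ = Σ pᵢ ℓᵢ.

2.62 bits/symbol

L̄ = Σ pᵢ·ℓᵢ = 0.29·3 + 0.11·2 + 0.16·4 + 0.29·1 + 0.15·4 = 2.62 bits/symbol.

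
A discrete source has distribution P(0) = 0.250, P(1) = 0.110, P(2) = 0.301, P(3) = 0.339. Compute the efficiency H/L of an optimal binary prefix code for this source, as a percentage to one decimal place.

95.0%

Entropy H = −Σ p log₂ p ≈ 1.9007 bits.
Huffman merges: 11/100+1/4→9/25; 301/1000+339/1000→16/25; 9/25+16/25→1. L = 2 ≈ 2.0000.
Efficiency = H/L = 1.9007/2.0000 = 95.0%.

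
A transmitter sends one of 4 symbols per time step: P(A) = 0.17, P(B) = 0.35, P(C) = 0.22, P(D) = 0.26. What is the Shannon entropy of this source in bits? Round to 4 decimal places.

1.9505 bits

H = −Σ pᵢ log₂ pᵢ.
−0.17·log₂(0.17) = 0.4346
−0.35·log₂(0.35) = 0.5301
−0.22·log₂(0.22) = 0.4806
−0.26·log₂(0.26) = 0.5053
Sum ≈ 1.9505 → 1.9505 bits.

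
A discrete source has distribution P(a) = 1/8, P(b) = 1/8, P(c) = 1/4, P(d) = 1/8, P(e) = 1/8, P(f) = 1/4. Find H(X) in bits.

Each probability is a power of 1/2, so log₂(1/p) is an integer.
H = Σ p·log₂(1/p) = 1/8·3 + 1/8·3 + 1/4·2 + 1/8·3 + 1/8·3 + 1/4·2 = 2.5 bits.

2.5 bits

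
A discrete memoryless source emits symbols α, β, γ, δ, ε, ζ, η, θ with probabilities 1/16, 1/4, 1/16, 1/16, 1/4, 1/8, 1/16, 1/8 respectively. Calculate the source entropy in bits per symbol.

Each probability is a power of 1/2, so log₂(1/p) is an integer.
H = Σ p·log₂(1/p) = 1/16·4 + 1/4·2 + 1/16·4 + 1/16·4 + 1/4·2 + 1/8·3 + 1/16·4 + 1/8·3 = 2.75 bits.

2.75 bits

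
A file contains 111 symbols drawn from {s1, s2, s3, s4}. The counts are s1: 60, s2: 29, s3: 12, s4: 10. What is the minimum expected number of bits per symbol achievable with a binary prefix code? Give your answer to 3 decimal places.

Probabilities are the counts divided by 111.
Repeatedly combine the two least-probable nodes; the expected code length is the sum of the merged weights.
merge 10/111 + 4/37 → 22/111
merge 22/111 + 29/111 → 17/37
merge 17/37 + 20/37 → 1
L = 22/111 + 17/37 + 1 = 184/111 ≈ 1.658 bits/symbol.

1.658 bits/symbol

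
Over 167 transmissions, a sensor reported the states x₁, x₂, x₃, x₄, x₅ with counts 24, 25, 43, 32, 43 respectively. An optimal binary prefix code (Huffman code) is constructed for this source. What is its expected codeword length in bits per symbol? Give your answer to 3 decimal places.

2.293 bits/symbol

Probabilities are the counts divided by 167.
Repeatedly combine the two least-probable nodes; the expected code length is the sum of the merged weights.
merge 24/167 + 25/167 → 49/167
merge 32/167 + 43/167 → 75/167
merge 43/167 + 49/167 → 92/167
merge 75/167 + 92/167 → 1
L = 49/167 + 75/167 + 92/167 + 1 = 383/167 ≈ 2.293 bits/symbol.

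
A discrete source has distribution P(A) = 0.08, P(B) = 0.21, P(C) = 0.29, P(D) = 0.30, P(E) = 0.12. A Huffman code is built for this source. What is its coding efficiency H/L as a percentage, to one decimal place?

98.7%

Entropy H = −Σ p log₂ p ≈ 2.1704 bits.
Huffman merges: 2/25+3/25→1/5; 1/5+21/100→41/100; 29/100+3/10→59/100; 41/100+59/100→1. L = 11/5 ≈ 2.2000.
Efficiency = H/L = 2.1704/2.2000 = 98.7%.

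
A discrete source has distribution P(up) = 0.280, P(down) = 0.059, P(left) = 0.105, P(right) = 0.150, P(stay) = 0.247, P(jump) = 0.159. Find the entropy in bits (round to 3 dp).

H = −Σ pᵢ log₂ pᵢ.
−0.280·log₂(0.280) = 0.5142
−0.059·log₂(0.059) = 0.2409
−0.105·log₂(0.105) = 0.3414
−0.150·log₂(0.150) = 0.4105
−0.247·log₂(0.247) = 0.4983
−0.159·log₂(0.159) = 0.4218
Sum ≈ 2.4272 → 2.427 bits.

2.427 bits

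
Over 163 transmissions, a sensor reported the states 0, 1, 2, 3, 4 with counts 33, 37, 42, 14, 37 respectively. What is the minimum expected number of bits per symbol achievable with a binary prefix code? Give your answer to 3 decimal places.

2.288 bits/symbol

Probabilities are the counts divided by 163.
Repeatedly combine the two least-probable nodes; the expected code length is the sum of the merged weights.
merge 14/163 + 33/163 → 47/163
merge 37/163 + 37/163 → 74/163
merge 42/163 + 47/163 → 89/163
merge 74/163 + 89/163 → 1
L = 47/163 + 74/163 + 89/163 + 1 = 373/163 ≈ 2.288 bits/symbol.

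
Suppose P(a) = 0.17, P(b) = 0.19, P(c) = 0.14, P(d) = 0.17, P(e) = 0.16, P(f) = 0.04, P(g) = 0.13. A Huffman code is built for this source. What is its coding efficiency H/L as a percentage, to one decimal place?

96.5%

Entropy H = −Σ p log₂ p ≈ 2.7129 bits.
Huffman merges: 1/25+13/100→17/100; 7/50+4/25→3/10; 17/100+17/100→17/50; 17/100+19/100→9/25; 3/10+17/50→16/25; 9/25+16/25→1. L = 281/100 ≈ 2.8100.
Efficiency = H/L = 2.7129/2.8100 = 96.5%.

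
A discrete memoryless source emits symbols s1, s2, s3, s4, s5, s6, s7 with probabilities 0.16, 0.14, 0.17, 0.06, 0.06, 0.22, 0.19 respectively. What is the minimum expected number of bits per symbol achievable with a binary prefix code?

2.71 bits/symbol

Repeatedly combine the two least-probable nodes; the expected code length is the sum of the merged weights.
merge 3/50 + 3/50 → 3/25
merge 3/25 + 7/50 → 13/50
merge 4/25 + 17/100 → 33/100
merge 19/100 + 11/50 → 41/100
merge 13/50 + 33/100 → 59/100
merge 41/100 + 59/100 → 1
L = 3/25 + 13/50 + 33/100 + 41/100 + 59/100 + 1 = 271/100 = 2.71 bits/symbol.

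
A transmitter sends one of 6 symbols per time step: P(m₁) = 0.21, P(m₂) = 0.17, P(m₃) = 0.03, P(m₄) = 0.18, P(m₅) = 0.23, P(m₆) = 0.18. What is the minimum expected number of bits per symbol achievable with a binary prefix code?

Repeatedly combine the two least-probable nodes; the expected code length is the sum of the merged weights.
merge 3/100 + 17/100 → 1/5
merge 9/50 + 9/50 → 9/25
merge 1/5 + 21/100 → 41/100
merge 23/100 + 9/25 → 59/100
merge 41/100 + 59/100 → 1
L = 1/5 + 9/25 + 41/100 + 59/100 + 1 = 64/25 = 2.56 bits/symbol.

2.56 bits/symbol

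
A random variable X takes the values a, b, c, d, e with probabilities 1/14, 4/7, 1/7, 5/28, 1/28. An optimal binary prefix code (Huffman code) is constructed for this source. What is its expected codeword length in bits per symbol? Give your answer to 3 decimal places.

Repeatedly combine the two least-probable nodes; the expected code length is the sum of the merged weights.
merge 1/28 + 1/14 → 3/28
merge 3/28 + 1/7 → 1/4
merge 5/28 + 1/4 → 3/7
merge 3/7 + 4/7 → 1
L = 3/28 + 1/4 + 3/7 + 1 = 25/14 ≈ 1.786 bits/symbol.

1.786 bits/symbol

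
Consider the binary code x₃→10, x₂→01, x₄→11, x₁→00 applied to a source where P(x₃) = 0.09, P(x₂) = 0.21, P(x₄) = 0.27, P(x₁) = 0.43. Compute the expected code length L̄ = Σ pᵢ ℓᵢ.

2 bits/symbol

L̄ = Σ pᵢ·ℓᵢ = 0.09·2 + 0.21·2 + 0.27·2 + 0.43·2 = 2 bits/symbol.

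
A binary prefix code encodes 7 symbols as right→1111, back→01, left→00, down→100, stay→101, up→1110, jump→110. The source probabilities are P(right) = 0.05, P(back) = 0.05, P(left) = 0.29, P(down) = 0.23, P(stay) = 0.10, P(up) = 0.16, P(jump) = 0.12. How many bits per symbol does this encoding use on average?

2.87 bits/symbol

L̄ = Σ pᵢ·ℓᵢ = 0.05·4 + 0.05·2 + 0.29·2 + 0.23·3 + 0.10·3 + 0.16·4 + 0.12·3 = 2.87 bits/symbol.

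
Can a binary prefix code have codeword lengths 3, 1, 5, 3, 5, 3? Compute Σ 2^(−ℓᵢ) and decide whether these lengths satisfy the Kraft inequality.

With common denominator 2^5 = 32: Σ 2^(−ℓᵢ) = 4/32 + 16/32 + 1/32 + 4/32 + 1/32 + 4/32 = 30/32 = 0.9375.
Kraft's inequality requires Σ ≤ 1; here Σ = 0.9375 ≤ 1, so such a prefix code exists.

0.9375; yes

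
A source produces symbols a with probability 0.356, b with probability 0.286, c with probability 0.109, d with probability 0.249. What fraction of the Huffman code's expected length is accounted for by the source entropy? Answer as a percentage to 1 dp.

94.7%

Entropy H = −Σ p log₂ p ≈ 1.8949 bits.
Huffman merges: 109/1000+249/1000→179/500; 143/500+89/250→321/500; 179/500+321/500→1. L = 2 ≈ 2.0000.
Efficiency = H/L = 1.8949/2.0000 = 94.7%.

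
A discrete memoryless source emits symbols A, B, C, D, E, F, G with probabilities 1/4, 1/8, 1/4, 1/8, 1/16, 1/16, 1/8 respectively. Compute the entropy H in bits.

2.625 bits

Each probability is a power of 1/2, so log₂(1/p) is an integer.
H = Σ p·log₂(1/p) = 1/4·2 + 1/8·3 + 1/4·2 + 1/8·3 + 1/16·4 + 1/16·4 + 1/8·3 = 2.625 bits.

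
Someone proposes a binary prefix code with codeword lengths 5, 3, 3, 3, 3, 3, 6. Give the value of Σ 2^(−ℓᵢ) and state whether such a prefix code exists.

0.671875; yes

With common denominator 2^6 = 64: Σ 2^(−ℓᵢ) = 2/64 + 8/64 + 8/64 + 8/64 + 8/64 + 8/64 + 1/64 = 43/64 = 0.671875.
Kraft's inequality requires Σ ≤ 1; here Σ = 0.671875 ≤ 1, so such a prefix code exists.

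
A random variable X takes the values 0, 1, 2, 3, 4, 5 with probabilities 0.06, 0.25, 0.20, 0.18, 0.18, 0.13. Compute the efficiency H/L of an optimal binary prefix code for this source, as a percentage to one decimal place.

97.3%

Entropy H = −Σ p log₂ p ≈ 2.4812 bits.
Huffman merges: 3/50+13/100→19/100; 9/50+9/50→9/25; 19/100+1/5→39/100; 1/4+9/25→61/100; 39/100+61/100→1. L = 51/20 ≈ 2.5500.
Efficiency = H/L = 2.4812/2.5500 = 97.3%.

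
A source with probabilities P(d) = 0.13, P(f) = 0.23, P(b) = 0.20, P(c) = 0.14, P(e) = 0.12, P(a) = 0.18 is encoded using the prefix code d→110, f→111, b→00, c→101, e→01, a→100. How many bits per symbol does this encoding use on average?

2.68 bits/symbol

L̄ = Σ pᵢ·ℓᵢ = 0.13·3 + 0.23·3 + 0.20·2 + 0.14·3 + 0.12·2 + 0.18·3 = 2.68 bits/symbol.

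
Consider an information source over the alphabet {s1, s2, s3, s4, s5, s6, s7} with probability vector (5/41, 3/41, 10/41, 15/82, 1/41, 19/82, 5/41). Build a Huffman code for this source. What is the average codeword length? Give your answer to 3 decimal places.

Repeatedly combine the two least-probable nodes; the expected code length is the sum of the merged weights.
merge 1/41 + 3/41 → 4/41
merge 4/41 + 5/41 → 9/41
merge 5/41 + 15/82 → 25/82
merge 9/41 + 19/82 → 37/82
merge 10/41 + 25/82 → 45/82
merge 37/82 + 45/82 → 1
L = 4/41 + 9/41 + 25/82 + 37/82 + 45/82 + 1 = 215/82 ≈ 2.622 bits/symbol.

2.622 bits/symbol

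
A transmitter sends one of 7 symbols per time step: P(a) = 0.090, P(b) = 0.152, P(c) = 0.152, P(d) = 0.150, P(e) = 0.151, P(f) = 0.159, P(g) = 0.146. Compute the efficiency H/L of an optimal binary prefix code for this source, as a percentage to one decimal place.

98.1%

Entropy H = −Σ p log₂ p ≈ 2.7884 bits.
Huffman merges: 9/100+73/500→59/250; 3/20+151/1000→301/1000; 19/125+19/125→38/125; 159/1000+59/250→79/200; 301/1000+38/125→121/200; 79/200+121/200→1. L = 2841/1000 ≈ 2.8410.
Efficiency = H/L = 2.7884/2.8410 = 98.1%.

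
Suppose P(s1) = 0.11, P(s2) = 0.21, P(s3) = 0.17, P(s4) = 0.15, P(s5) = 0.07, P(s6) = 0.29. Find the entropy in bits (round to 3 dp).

H = −Σ pᵢ log₂ pᵢ.
−0.11·log₂(0.11) = 0.3503
−0.21·log₂(0.21) = 0.4728
−0.17·log₂(0.17) = 0.4346
−0.15·log₂(0.15) = 0.4105
−0.07·log₂(0.07) = 0.2686
−0.29·log₂(0.29) = 0.5179
Sum ≈ 2.4547 → 2.455 bits.

2.455 bits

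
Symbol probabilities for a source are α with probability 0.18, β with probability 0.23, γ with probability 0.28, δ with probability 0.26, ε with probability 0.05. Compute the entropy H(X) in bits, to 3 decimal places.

2.169 bits

H = −Σ pᵢ log₂ pᵢ.
−0.18·log₂(0.18) = 0.4453
−0.23·log₂(0.23) = 0.4877
−0.28·log₂(0.28) = 0.5142
−0.26·log₂(0.26) = 0.5053
−0.05·log₂(0.05) = 0.2161
Sum ≈ 2.1686 → 2.169 bits.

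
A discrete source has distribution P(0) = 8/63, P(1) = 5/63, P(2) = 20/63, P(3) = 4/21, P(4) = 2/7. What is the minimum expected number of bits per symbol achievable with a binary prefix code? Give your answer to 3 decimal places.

2.206 bits/symbol

Repeatedly combine the two least-probable nodes; the expected code length is the sum of the merged weights.
merge 5/63 + 8/63 → 13/63
merge 4/21 + 13/63 → 25/63
merge 2/7 + 20/63 → 38/63
merge 25/63 + 38/63 → 1
L = 13/63 + 25/63 + 38/63 + 1 = 139/63 ≈ 2.206 bits/symbol.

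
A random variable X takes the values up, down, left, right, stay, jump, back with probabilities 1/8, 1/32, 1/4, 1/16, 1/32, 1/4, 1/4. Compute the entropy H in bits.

Each probability is a power of 1/2, so log₂(1/p) is an integer.
H = Σ p·log₂(1/p) = 1/8·3 + 1/32·5 + 1/4·2 + 1/16·4 + 1/32·5 + 1/4·2 + 1/4·2 = 2.4375 bits.

2.4375 bits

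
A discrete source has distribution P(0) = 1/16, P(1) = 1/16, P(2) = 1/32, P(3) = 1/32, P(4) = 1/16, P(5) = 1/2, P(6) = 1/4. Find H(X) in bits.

Each probability is a power of 1/2, so log₂(1/p) is an integer.
H = Σ p·log₂(1/p) = 1/16·4 + 1/16·4 + 1/32·5 + 1/32·5 + 1/16·4 + 1/2·1 + 1/4·2 = 2.0625 bits.

2.0625 bits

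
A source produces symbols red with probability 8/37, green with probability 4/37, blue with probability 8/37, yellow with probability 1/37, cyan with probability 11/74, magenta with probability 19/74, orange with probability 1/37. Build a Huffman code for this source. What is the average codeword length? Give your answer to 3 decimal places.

2.527 bits/symbol

Repeatedly combine the two least-probable nodes; the expected code length is the sum of the merged weights.
merge 1/37 + 1/37 → 2/37
merge 2/37 + 4/37 → 6/37
merge 11/74 + 6/37 → 23/74
merge 8/37 + 8/37 → 16/37
merge 19/74 + 23/74 → 21/37
merge 16/37 + 21/37 → 1
L = 2/37 + 6/37 + 23/74 + 16/37 + 21/37 + 1 = 187/74 ≈ 2.527 bits/symbol.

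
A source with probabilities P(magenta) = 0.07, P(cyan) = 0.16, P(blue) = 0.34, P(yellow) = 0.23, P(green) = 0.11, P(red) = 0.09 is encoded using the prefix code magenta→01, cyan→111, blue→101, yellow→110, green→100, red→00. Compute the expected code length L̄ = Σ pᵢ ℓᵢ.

L̄ = Σ pᵢ·ℓᵢ = 0.07·2 + 0.16·3 + 0.34·3 + 0.23·3 + 0.11·3 + 0.09·2 = 2.84 bits/symbol.

2.84 bits/symbol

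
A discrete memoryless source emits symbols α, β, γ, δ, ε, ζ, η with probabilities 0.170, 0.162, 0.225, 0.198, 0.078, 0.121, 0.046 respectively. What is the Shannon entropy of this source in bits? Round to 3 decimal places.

H = −Σ pᵢ log₂ pᵢ.
−0.170·log₂(0.170) = 0.4346
−0.162·log₂(0.162) = 0.4254
−0.225·log₂(0.225) = 0.4842
−0.198·log₂(0.198) = 0.4626
−0.078·log₂(0.078) = 0.2871
−0.121·log₂(0.121) = 0.3687
−0.046·log₂(0.046) = 0.2043
Sum ≈ 2.6669 → 2.667 bits.

2.667 bits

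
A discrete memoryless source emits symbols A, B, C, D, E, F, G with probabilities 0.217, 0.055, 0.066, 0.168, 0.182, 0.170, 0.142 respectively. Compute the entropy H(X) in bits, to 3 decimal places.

2.681 bits

H = −Σ pᵢ log₂ pᵢ.
−0.217·log₂(0.217) = 0.4783
−0.055·log₂(0.055) = 0.2301
−0.066·log₂(0.066) = 0.2588
−0.168·log₂(0.168) = 0.4323
−0.182·log₂(0.182) = 0.4474
−0.170·log₂(0.170) = 0.4346
−0.142·log₂(0.142) = 0.3999
Sum ≈ 2.6814 → 2.681 bits.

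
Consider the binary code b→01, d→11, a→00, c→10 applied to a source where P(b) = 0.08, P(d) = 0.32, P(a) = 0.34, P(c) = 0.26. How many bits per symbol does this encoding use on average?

2 bits/symbol

L̄ = Σ pᵢ·ℓᵢ = 0.08·2 + 0.32·2 + 0.34·2 + 0.26·2 = 2 bits/symbol.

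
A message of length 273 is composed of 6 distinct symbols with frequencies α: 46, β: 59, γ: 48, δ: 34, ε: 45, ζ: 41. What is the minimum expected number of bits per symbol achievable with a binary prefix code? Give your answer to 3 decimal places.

Probabilities are the counts divided by 273.
Repeatedly combine the two least-probable nodes; the expected code length is the sum of the merged weights.
merge 34/273 + 41/273 → 25/91
merge 15/91 + 46/273 → 1/3
merge 16/91 + 59/273 → 107/273
merge 25/91 + 1/3 → 166/273
merge 107/273 + 166/273 → 1
L = 25/91 + 1/3 + 107/273 + 166/273 + 1 = 712/273 ≈ 2.608 bits/symbol.

2.608 bits/symbol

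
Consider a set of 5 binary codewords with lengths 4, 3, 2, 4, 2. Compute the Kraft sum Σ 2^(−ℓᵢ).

With common denominator 2^4 = 16: Σ 2^(−ℓᵢ) = 1/16 + 2/16 + 4/16 + 1/16 + 4/16 = 12/16 = 0.75.

0.75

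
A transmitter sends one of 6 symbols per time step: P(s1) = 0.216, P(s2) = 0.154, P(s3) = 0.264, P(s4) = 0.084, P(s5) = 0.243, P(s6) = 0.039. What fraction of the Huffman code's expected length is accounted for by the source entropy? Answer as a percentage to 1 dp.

Entropy H = −Σ p log₂ p ≈ 2.3791 bits.
Huffman merges: 39/1000+21/250→123/1000; 123/1000+77/500→277/1000; 27/125+243/1000→459/1000; 33/125+277/1000→541/1000; 459/1000+541/1000→1. L = 12/5 ≈ 2.4000.
Efficiency = H/L = 2.3791/2.4000 = 99.1%.

99.1%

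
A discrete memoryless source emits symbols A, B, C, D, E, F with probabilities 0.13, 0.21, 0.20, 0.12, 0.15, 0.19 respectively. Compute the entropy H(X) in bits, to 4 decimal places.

H = −Σ pᵢ log₂ pᵢ.
−0.13·log₂(0.13) = 0.3826
−0.21·log₂(0.21) = 0.4728
−0.20·log₂(0.20) = 0.4644
−0.12·log₂(0.12) = 0.3671
−0.15·log₂(0.15) = 0.4105
−0.19·log₂(0.19) = 0.4552
Sum ≈ 2.5527 → 2.5527 bits.

2.5527 bits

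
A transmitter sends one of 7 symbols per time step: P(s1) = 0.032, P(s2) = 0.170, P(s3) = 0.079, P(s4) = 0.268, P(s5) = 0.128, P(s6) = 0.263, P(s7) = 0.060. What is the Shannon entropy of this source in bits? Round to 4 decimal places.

H = −Σ pᵢ log₂ pᵢ.
−0.032·log₂(0.032) = 0.1589
−0.170·log₂(0.170) = 0.4346
−0.079·log₂(0.079) = 0.2893
−0.268·log₂(0.268) = 0.5091
−0.128·log₂(0.128) = 0.3796
−0.263·log₂(0.263) = 0.5068
−0.060·log₂(0.060) = 0.2435
Sum ≈ 2.5218 → 2.5218 bits.

2.5218 bits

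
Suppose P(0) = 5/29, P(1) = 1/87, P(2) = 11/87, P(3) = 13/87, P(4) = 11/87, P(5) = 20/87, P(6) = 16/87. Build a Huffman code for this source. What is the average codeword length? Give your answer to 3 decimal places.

2.724 bits/symbol

Repeatedly combine the two least-probable nodes; the expected code length is the sum of the merged weights.
merge 1/87 + 11/87 → 4/29
merge 11/87 + 4/29 → 23/87
merge 13/87 + 5/29 → 28/87
merge 16/87 + 20/87 → 12/29
merge 23/87 + 28/87 → 17/29
merge 12/29 + 17/29 → 1
L = 4/29 + 23/87 + 28/87 + 12/29 + 17/29 + 1 = 79/29 ≈ 2.724 bits/symbol.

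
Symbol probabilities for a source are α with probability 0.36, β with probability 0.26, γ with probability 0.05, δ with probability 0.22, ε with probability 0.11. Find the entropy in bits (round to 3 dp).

H = −Σ pᵢ log₂ pᵢ.
−0.36·log₂(0.36) = 0.5306
−0.26·log₂(0.26) = 0.5053
−0.05·log₂(0.05) = 0.2161
−0.22·log₂(0.22) = 0.4806
−0.11·log₂(0.11) = 0.3503
Sum ≈ 2.0829 → 2.083 bits.

2.083 bits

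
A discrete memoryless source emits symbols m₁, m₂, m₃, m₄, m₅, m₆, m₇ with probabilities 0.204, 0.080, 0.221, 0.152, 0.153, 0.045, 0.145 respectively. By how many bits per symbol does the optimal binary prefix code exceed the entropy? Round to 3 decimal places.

0.027 bits

Entropy H = −Σ p log₂ p ≈ 2.6734 bits.
Huffman merges: 9/200+2/25→1/8; 1/8+29/200→27/100; 19/125+153/1000→61/200; 51/250+221/1000→17/40; 27/100+61/200→23/40; 17/40+23/40→1. L = 27/10 ≈ 2.7000.
L − H = 2.7000 − 2.6734 = 0.027 bits.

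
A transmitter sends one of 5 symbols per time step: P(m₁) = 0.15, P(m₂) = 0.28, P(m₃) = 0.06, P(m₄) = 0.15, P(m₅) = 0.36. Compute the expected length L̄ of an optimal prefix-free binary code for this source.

Repeatedly combine the two least-probable nodes; the expected code length is the sum of the merged weights.
merge 3/50 + 3/20 → 21/100
merge 3/20 + 21/100 → 9/25
merge 7/25 + 9/25 → 16/25
merge 9/25 + 16/25 → 1
L = 21/100 + 9/25 + 16/25 + 1 = 221/100 = 2.21 bits/symbol.

2.21 bits/symbol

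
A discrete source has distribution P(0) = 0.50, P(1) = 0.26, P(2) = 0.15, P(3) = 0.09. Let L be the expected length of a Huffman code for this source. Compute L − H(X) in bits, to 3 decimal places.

Entropy H = −Σ p log₂ p ≈ 1.7285 bits.
Huffman merges: 9/100+3/20→6/25; 6/25+13/50→1/2; 1/2+1/2→1. L = 87/50 ≈ 1.7400.
L − H = 1.7400 − 1.7285 = 0.012 bits.

0.012 bits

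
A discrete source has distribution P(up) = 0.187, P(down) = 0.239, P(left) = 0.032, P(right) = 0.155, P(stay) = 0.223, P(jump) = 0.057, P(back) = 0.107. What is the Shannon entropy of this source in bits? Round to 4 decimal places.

2.5850 bits

H = −Σ pᵢ log₂ pᵢ.
−0.187·log₂(0.187) = 0.4523
−0.239·log₂(0.239) = 0.4935
−0.032·log₂(0.032) = 0.1589
−0.155·log₂(0.155) = 0.4169
−0.223·log₂(0.223) = 0.4828
−0.057·log₂(0.057) = 0.2356
−0.107·log₂(0.107) = 0.3450
Sum ≈ 2.5850 → 2.5850 bits.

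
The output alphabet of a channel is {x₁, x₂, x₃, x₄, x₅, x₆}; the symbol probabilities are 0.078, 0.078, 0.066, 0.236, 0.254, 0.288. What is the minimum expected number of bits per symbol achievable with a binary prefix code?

2.366 bits/symbol

Repeatedly combine the two least-probable nodes; the expected code length is the sum of the merged weights.
merge 33/500 + 39/500 → 18/125
merge 39/500 + 18/125 → 111/500
merge 111/500 + 59/250 → 229/500
merge 127/500 + 36/125 → 271/500
merge 229/500 + 271/500 → 1
L = 18/125 + 111/500 + 229/500 + 271/500 + 1 = 1183/500 = 2.366 bits/symbol.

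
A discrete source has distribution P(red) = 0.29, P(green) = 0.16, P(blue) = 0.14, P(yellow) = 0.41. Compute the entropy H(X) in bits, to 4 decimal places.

H = −Σ pᵢ log₂ pᵢ.
−0.29·log₂(0.29) = 0.5179
−0.16·log₂(0.16) = 0.4230
−0.14·log₂(0.14) = 0.3971
−0.41·log₂(0.41) = 0.5274
Sum ≈ 1.8654 → 1.8654 bits.

1.8654 bits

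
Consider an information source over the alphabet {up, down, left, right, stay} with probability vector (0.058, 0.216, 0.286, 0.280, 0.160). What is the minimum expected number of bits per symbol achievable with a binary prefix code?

Repeatedly combine the two least-probable nodes; the expected code length is the sum of the merged weights.
merge 29/500 + 4/25 → 109/500
merge 27/125 + 109/500 → 217/500
merge 7/25 + 143/500 → 283/500
merge 217/500 + 283/500 → 1
L = 109/500 + 217/500 + 283/500 + 1 = 1109/500 = 2.218 bits/symbol.

2.218 bits/symbol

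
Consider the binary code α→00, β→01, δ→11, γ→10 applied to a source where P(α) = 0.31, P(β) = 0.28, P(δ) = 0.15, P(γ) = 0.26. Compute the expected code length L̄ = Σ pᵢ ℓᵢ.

L̄ = Σ pᵢ·ℓᵢ = 0.31·2 + 0.28·2 + 0.15·2 + 0.26·2 = 2 bits/symbol.

2 bits/symbol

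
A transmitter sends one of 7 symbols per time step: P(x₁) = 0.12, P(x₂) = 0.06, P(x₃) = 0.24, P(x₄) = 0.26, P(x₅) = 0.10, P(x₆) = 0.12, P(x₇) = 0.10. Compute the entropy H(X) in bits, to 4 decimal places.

2.6415 bits

H = −Σ pᵢ log₂ pᵢ.
−0.12·log₂(0.12) = 0.3671
−0.06·log₂(0.06) = 0.2435
−0.24·log₂(0.24) = 0.4941
−0.26·log₂(0.26) = 0.5053
−0.10·log₂(0.10) = 0.3322
−0.12·log₂(0.12) = 0.3671
−0.10·log₂(0.10) = 0.3322
Sum ≈ 2.6415 → 2.6415 bits.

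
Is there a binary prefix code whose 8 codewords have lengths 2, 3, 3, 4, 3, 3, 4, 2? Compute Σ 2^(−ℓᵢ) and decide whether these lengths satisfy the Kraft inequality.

1.125; no

With common denominator 2^4 = 16: Σ 2^(−ℓᵢ) = 4/16 + 2/16 + 2/16 + 1/16 + 2/16 + 2/16 + 1/16 + 4/16 = 18/16 = 1.125.
Kraft's inequality requires Σ ≤ 1; here Σ = 1.125 > 1, so no such prefix code exists.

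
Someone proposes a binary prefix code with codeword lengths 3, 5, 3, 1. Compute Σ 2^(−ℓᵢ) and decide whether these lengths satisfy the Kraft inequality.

0.78125; yes

With common denominator 2^5 = 32: Σ 2^(−ℓᵢ) = 4/32 + 1/32 + 4/32 + 16/32 = 25/32 = 0.78125.
Kraft's inequality requires Σ ≤ 1; here Σ = 0.78125 ≤ 1, so such a prefix code exists.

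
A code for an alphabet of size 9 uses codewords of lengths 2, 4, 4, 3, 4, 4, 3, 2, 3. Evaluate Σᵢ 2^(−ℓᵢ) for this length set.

With common denominator 2^4 = 16: Σ 2^(−ℓᵢ) = 4/16 + 1/16 + 1/16 + 2/16 + 1/16 + 1/16 + 2/16 + 4/16 + 2/16 = 18/16 = 1.125.

1.125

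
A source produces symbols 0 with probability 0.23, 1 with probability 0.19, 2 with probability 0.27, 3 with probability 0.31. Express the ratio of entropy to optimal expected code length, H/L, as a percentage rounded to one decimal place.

98.8%

Entropy H = −Σ p log₂ p ≈ 1.9767 bits.
Huffman merges: 19/100+23/100→21/50; 27/100+31/100→29/50; 21/50+29/50→1. L = 2 ≈ 2.0000.
Efficiency = H/L = 1.9767/2.0000 = 98.8%.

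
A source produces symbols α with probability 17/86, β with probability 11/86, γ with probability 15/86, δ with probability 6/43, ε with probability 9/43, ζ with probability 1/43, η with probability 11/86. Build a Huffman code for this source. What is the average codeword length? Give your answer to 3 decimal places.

Repeatedly combine the two least-probable nodes; the expected code length is the sum of the merged weights.
merge 1/43 + 11/86 → 13/86
merge 11/86 + 6/43 → 23/86
merge 13/86 + 15/86 → 14/43
merge 17/86 + 9/43 → 35/86
merge 23/86 + 14/43 → 51/86
merge 35/86 + 51/86 → 1
L = 13/86 + 23/86 + 14/43 + 35/86 + 51/86 + 1 = 118/43 ≈ 2.744 bits/symbol.

2.744 bits/symbol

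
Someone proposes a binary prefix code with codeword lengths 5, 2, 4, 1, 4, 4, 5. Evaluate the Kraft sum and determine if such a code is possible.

With common denominator 2^5 = 32: Σ 2^(−ℓᵢ) = 1/32 + 8/32 + 2/32 + 16/32 + 2/32 + 2/32 + 1/32 = 32/32 = 1.
Kraft's inequality requires Σ ≤ 1; here Σ = 1 ≤ 1, so such a prefix code exists.

1; yes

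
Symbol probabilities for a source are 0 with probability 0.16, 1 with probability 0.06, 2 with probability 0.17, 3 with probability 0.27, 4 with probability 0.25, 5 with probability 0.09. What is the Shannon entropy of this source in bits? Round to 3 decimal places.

2.424 bits

H = −Σ pᵢ log₂ pᵢ.
−0.16·log₂(0.16) = 0.4230
−0.06·log₂(0.06) = 0.2435
−0.17·log₂(0.17) = 0.4346
−0.27·log₂(0.27) = 0.5100
−0.25·log₂(0.25) = 0.5000
−0.09·log₂(0.09) = 0.3127
Sum ≈ 2.4238 → 2.424 bits.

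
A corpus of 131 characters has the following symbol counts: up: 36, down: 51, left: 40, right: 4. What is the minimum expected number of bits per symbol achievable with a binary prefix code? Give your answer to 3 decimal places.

1.916 bits/symbol

Probabilities are the counts divided by 131.
Repeatedly combine the two least-probable nodes; the expected code length is the sum of the merged weights.
merge 4/131 + 36/131 → 40/131
merge 40/131 + 40/131 → 80/131
merge 51/131 + 80/131 → 1
L = 40/131 + 80/131 + 1 = 251/131 ≈ 1.916 bits/symbol.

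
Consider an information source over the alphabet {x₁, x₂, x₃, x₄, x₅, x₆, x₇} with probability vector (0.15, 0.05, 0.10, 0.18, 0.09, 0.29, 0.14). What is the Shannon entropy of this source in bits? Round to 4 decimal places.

H = −Σ pᵢ log₂ pᵢ.
−0.15·log₂(0.15) = 0.4105
−0.05·log₂(0.05) = 0.2161
−0.10·log₂(0.10) = 0.3322
−0.18·log₂(0.18) = 0.4453
−0.09·log₂(0.09) = 0.3127
−0.29·log₂(0.29) = 0.5179
−0.14·log₂(0.14) = 0.3971
Sum ≈ 2.6318 → 2.6318 bits.

2.6318 bits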